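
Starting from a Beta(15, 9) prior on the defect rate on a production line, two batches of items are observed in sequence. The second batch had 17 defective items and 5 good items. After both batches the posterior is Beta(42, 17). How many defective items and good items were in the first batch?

10 defective items and 3 good items

Because Beta–binomial updating is additive in the counts, the combined data contributed (α_post−α_prior, β_post−β_prior) successes and failures.
Total across both batches: 42−15=27 defective items, 17−9=8 good items.
Subtract the second batch: 27−17=10 defective items and 8−5=3 good items.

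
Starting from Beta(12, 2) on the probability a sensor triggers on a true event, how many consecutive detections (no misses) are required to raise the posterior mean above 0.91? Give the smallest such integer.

k = 9

After k detections and 0 misses the posterior is Beta(12+k, 2), with mean (12+k)/(12+2+k).
Set (12+k)/(14+k) > 0.91 and solve: k > (0.91·14 − 12)/(1 − 0.91) = 8.222.
The smallest integer exceeding 8.222 is 9.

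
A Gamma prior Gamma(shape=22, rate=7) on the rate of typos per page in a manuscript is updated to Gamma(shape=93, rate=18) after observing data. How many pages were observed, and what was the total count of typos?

n = 11 pages with total 71 typos

A Gamma(α, β) prior (rate parametrization) on a Poisson rate with n observations summing to S gives posterior Gamma(α+S, β+n).
Matching: Σxᵢ = 93 − 22 = 71 and n = 18 − 7 = 11.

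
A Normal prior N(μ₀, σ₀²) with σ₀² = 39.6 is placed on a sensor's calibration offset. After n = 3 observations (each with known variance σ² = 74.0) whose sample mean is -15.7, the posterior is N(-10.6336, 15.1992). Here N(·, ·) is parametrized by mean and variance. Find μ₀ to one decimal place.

With known observation variance, the Normal–Normal posterior has precision τ_n = τ₀ + n/σ² and mean μ_n = (τ₀μ₀ + (n/σ²)x̄)/τ_n.
Here τ₀ = 1/39.6 = 0.025253 and τ_data = 3/74.0 = 0.040541, so τ_n = 0.065794.
Rearranging for μ₀: μ₀ = (μ_n·τ_n − τ_data·x̄)/τ₀ = (-10.6336·0.065794 − 0.040541·-15.7) / 0.025253 = -0.063133/0.025253 ≈ -2.5.

μ₀ = -2.5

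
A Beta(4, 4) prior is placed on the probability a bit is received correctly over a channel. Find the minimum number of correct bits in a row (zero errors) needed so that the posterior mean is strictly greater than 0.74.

After k correct bits and 0 errors the posterior is Beta(4+k, 4), with mean (4+k)/(4+4+k).
Set (4+k)/(8+k) > 0.74 and solve: k > (0.74·8 − 4)/(1 − 0.74) = 7.385.
The smallest integer exceeding 7.385 is 8, and checking k=8: (12)/(16) = 0.7500 > 0.74.

k = 8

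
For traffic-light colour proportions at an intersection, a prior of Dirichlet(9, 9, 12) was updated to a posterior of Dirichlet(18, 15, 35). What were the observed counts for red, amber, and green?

counts (9, 6, 23)

For a Dirichlet(α) prior with multinomial counts c, the posterior is Dirichlet(α + c) componentwise.
Counts are posterior − prior componentwise: 18−9=9, 15−9=6, 35−12=23.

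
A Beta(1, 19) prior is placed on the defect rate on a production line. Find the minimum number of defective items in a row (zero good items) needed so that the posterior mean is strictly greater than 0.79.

After k defective items and 0 good items the posterior is Beta(1+k, 19), with mean (1+k)/(1+19+k).
Set (1+k)/(20+k) > 0.79 and solve: k > (0.79·20 − 1)/(1 − 0.79) = 70.476.
The smallest integer exceeding 70.476 is 71, and checking k=71: (72)/(91) = 0.7912 > 0.79.

k = 71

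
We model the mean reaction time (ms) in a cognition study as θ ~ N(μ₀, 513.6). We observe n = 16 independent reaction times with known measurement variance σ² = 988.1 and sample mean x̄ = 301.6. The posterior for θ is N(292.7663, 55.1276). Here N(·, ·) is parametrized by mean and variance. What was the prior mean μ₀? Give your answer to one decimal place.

μ₀ = 219.3

With known observation variance, the Normal–Normal posterior has precision τ_n = τ₀ + n/σ² and mean μ_n = (τ₀μ₀ + (n/σ²)x̄)/τ_n.
Here τ₀ = 1/513.6 = 0.001947 and τ_data = 16/988.1 = 0.016193, so τ_n = 0.018140.
Rearranging for μ₀: μ₀ = (μ_n·τ_n − τ_data·x̄)/τ₀ = (292.7663·0.018140 − 0.016193·301.6) / 0.001947 = 0.426972/0.001947 ≈ 219.3.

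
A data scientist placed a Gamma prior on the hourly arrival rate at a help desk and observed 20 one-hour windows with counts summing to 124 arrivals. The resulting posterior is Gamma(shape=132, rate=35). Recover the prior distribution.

Gamma(shape=8, rate=15)

A Gamma(α, β) prior (rate parametrization) on a Poisson rate with n observations summing to S gives posterior Gamma(α+S, β+n).
So α = 132 − 124 = 8 and β = 35 − 20 = 15.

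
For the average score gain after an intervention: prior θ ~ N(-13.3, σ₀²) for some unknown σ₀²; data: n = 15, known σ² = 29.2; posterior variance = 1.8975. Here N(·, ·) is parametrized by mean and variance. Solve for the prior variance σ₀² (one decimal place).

For the Normal–Normal model with known σ², precisions add: τ_n = τ₀ + n/σ².
So 1/σ₀² = 1/1.8975 − 15/29.2 = 0.527009 − 0.513699 = 0.013310.
Hence σ₀² = 1/0.013310 ≈ 75.1.

σ₀² = 75.1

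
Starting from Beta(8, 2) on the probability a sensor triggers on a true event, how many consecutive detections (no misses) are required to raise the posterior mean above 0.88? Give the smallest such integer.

After k detections and 0 misses the posterior is Beta(8+k, 2), with mean (8+k)/(8+2+k).
Set (8+k)/(10+k) > 0.88 and solve: k > (0.88·10 − 8)/(1 − 0.88) = 6.667.
The smallest integer exceeding 6.667 is 7, and checking k=7: (15)/(17) = 0.8824 > 0.88.

k = 7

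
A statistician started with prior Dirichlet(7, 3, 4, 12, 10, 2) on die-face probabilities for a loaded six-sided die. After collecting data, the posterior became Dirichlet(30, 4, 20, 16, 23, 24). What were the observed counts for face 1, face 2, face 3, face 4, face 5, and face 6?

For a Dirichlet(α) prior with multinomial counts c, the posterior is Dirichlet(α + c) componentwise.
Counts are posterior − prior componentwise: 30−7=23, 4−3=1, 20−4=16, 16−12=4, 23−10=13, 24−2=22.

counts (23, 1, 16, 4, 13, 22)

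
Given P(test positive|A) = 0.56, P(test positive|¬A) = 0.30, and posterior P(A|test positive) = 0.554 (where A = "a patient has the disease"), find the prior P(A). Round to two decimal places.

P(A) = 0.40

In odds form, posterior odds = prior odds × likelihood ratio, so prior odds = posterior odds ÷ LR.
Posterior odds = 0.554/(1−0.554) = 1.2422. LR = 0.56/0.30 = 1.8667.
Prior odds = 1.2422/1.8667 = 0.6655, so P(A) = 0.6655/(1+0.6655) ≈ 0.40.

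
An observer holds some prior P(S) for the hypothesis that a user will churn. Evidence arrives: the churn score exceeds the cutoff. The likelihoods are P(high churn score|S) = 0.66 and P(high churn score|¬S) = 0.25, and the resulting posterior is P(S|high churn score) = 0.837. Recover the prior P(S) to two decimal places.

In odds form, posterior odds = prior odds × likelihood ratio, so prior odds = posterior odds ÷ LR.
Posterior odds = 0.837/(1−0.837) = 5.1350. LR = 0.66/0.25 = 2.6400.
Prior odds = 5.1350/2.6400 = 1.9451, so P(S) = 1.9451/(1+1.9451) ≈ 0.66.

P(S) = 0.66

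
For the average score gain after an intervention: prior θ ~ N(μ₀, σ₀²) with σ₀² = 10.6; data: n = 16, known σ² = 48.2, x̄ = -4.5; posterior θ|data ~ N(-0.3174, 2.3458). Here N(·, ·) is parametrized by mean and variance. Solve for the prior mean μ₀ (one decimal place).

The posterior mean is a precision-weighted average: μ_n = (τ₀μ₀ + τ_data·x̄)/(τ₀+τ_data), with τ₀=1/σ₀² and τ_data=n/σ².
Here τ₀ = 1/10.6 = 0.094340 and τ_data = 16/48.2 = 0.331950, so τ_n = 0.426290.
Rearranging for μ₀: μ₀ = (μ_n·τ_n − τ_data·x̄)/τ₀ = (-0.3174·0.426290 − 0.331950·-4.5) / 0.094340 = 1.358471/0.094340 ≈ 14.4.

μ₀ = 14.4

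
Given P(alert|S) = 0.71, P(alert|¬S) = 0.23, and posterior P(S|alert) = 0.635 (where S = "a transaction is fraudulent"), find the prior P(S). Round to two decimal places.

P(S) = 0.36

In odds form, posterior odds = prior odds × likelihood ratio, so prior odds = posterior odds ÷ LR.
Posterior odds = 0.635/(1−0.635) = 1.7397. LR = 0.71/0.23 = 3.0870.
Prior odds = 1.7397/3.0870 = 0.5636, so P(S) = 0.5636/(1+0.5636) ≈ 0.36.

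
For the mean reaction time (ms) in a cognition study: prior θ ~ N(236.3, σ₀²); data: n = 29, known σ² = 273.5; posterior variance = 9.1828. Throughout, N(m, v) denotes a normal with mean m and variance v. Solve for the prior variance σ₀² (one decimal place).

σ₀² = 348.9

Posterior precision equals prior precision plus data precision: 1/σ_n² = 1/σ₀² + n/σ².
So 1/σ₀² = 1/9.1828 − 29/273.5 = 0.108899 − 0.106033 = 0.002866.
Hence σ₀² = 1/0.002866 ≈ 348.9.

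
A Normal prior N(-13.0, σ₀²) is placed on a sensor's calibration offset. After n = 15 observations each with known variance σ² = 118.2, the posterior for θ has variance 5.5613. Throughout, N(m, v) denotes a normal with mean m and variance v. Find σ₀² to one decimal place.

For the Normal–Normal model with known σ², precisions add: τ_n = τ₀ + n/σ².
So 1/σ₀² = 1/5.5613 − 15/118.2 = 0.179814 − 0.126904 = 0.052910.
Hence σ₀² = 1/0.052910 ≈ 18.9.

σ₀² = 18.9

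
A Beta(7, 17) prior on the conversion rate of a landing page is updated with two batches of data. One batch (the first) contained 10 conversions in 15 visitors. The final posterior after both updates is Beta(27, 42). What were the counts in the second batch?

Because Beta–binomial updating is additive in the counts, the combined data contributed (α_post−α_prior, β_post−β_prior) successes and failures.
Total across both batches: 27−7=20 conversions, 42−17=25 bounces.
Subtract the first batch: 20−10=10 conversions and 25−5=20 bounces.

10 conversions and 20 bounces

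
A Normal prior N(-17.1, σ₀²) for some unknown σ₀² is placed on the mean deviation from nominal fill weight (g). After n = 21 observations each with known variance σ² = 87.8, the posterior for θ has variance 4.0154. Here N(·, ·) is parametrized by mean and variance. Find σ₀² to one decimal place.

For the Normal–Normal model with known σ², precisions add: τ_n = τ₀ + n/σ².
So 1/σ₀² = 1/4.0154 − 21/87.8 = 0.249041 − 0.239180 = 0.009861.
Hence σ₀² = 1/0.009861 ≈ 101.4.

σ₀² = 101.4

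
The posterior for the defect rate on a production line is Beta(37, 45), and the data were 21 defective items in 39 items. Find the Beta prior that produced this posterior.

Beta is conjugate to the binomial likelihood: posterior = Beta(a+s, b+f).
Subtract the data counts: 37−21=16, 45−18=27.

Beta(16, 27)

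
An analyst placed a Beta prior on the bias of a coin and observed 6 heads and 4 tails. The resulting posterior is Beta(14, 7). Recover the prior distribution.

Beta(8, 3)

A Beta(a, b) prior with s successes and f failures in binomial data gives a Beta(a+s, b+f) posterior.
So a = 14 − 6 = 8 and b = 7 − 4 = 3.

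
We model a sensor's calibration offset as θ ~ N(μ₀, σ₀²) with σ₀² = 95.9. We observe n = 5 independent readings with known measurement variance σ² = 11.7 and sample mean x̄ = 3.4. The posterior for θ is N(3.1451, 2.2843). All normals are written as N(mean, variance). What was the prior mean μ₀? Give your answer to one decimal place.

μ₀ = -7.3

With known observation variance, the Normal–Normal posterior has precision τ_n = τ₀ + n/σ² and mean μ_n = (τ₀μ₀ + (n/σ²)x̄)/τ_n.
Here τ₀ = 1/95.9 = 0.010428 and τ_data = 5/11.7 = 0.427350, so τ_n = 0.437778.
Rearranging for μ₀: μ₀ = (μ_n·τ_n − τ_data·x̄)/τ₀ = (3.1451·0.437778 − 0.427350·3.4) / 0.010428 = -0.076134/0.010428 ≈ -7.3.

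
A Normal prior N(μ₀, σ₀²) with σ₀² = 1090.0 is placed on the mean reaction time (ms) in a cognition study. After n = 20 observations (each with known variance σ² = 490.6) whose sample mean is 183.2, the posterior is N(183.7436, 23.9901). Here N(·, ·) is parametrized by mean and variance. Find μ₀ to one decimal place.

With known observation variance, the Normal–Normal posterior has precision τ_n = τ₀ + n/σ² and mean μ_n = (τ₀μ₀ + (n/σ²)x̄)/τ_n.
Here τ₀ = 1/1090.0 = 0.000917 and τ_data = 20/490.6 = 0.040766, so τ_n = 0.041683.
Rearranging for μ₀: μ₀ = (μ_n·τ_n − τ_data·x̄)/τ₀ = (183.7436·0.041683 − 0.040766·183.2) / 0.000917 = 0.190653/0.000917 ≈ 207.9.

μ₀ = 207.9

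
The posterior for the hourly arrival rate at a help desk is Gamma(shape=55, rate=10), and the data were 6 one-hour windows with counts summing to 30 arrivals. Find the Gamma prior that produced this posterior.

Gamma(shape=25, rate=4)

Gamma–Poisson conjugacy: posterior shape = α + Σxᵢ, posterior rate = β + n.
So α = 55 − 30 = 25 and β = 10 − 6 = 4.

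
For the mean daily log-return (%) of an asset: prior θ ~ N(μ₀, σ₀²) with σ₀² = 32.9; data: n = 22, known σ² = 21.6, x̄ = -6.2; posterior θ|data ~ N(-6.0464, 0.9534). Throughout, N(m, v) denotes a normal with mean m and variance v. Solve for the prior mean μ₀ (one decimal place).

μ₀ = -0.9

The posterior mean is a precision-weighted average: μ_n = (τ₀μ₀ + τ_data·x̄)/(τ₀+τ_data), with τ₀=1/σ₀² and τ_data=n/σ².
Here τ₀ = 1/32.9 = 0.030395 and τ_data = 22/21.6 = 1.018519, so τ_n = 1.048914.
Rearranging for μ₀: μ₀ = (μ_n·τ_n − τ_data·x̄)/τ₀ = (-6.0464·1.048914 − 1.018519·-6.2) / 0.030395 = -0.027336/0.030395 ≈ -0.9.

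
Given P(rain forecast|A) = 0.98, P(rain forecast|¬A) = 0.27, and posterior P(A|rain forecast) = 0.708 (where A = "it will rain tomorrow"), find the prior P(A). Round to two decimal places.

Bayes' rule in odds form gives O(A|E) = O(A)·[P(E|A)/P(E|¬A)], hence O(A) = O(A|E)/LR.
Posterior odds = 0.708/(1−0.708) = 2.4247. LR = 0.98/0.27 = 3.6296.
Prior odds = 2.4247/3.6296 = 0.6680, so P(A) = 0.6680/(1+0.6680) ≈ 0.40.

P(A) = 0.40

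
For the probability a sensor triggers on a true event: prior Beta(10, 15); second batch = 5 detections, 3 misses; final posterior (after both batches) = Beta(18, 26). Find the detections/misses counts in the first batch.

3 detections and 8 misses

Sequential conjugate updates are equivalent to a single update on the pooled data, so total successes = posterior α − prior α and total failures = posterior β − prior β.
Total across both batches: 18−10=8 detections, 26−15=11 misses.
Subtract the second batch: 8−5=3 detections and 11−3=8 misses.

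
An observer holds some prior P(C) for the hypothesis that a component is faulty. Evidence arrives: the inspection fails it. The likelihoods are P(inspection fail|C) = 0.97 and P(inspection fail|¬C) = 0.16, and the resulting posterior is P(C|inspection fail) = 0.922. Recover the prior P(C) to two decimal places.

P(C) = 0.66

Bayes' rule in odds form gives O(C|E) = O(C)·[P(E|C)/P(E|¬C)], hence O(C) = O(C|E)/LR.
Posterior odds = 0.922/(1−0.922) = 11.8205. LR = 0.97/0.16 = 6.0625.
Prior odds = 11.8205/6.0625 = 1.9498, so P(C) = 1.9498/(1+1.9498) ≈ 0.66.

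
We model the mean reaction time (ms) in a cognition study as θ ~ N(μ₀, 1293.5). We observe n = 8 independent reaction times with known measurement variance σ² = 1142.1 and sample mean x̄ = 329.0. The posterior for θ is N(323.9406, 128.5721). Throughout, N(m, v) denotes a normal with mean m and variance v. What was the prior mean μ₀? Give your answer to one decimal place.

The posterior mean is a precision-weighted average: μ_n = (τ₀μ₀ + τ_data·x̄)/(τ₀+τ_data), with τ₀=1/σ₀² and τ_data=n/σ².
Here τ₀ = 1/1293.5 = 0.000773 and τ_data = 8/1142.1 = 0.007005, so τ_n = 0.007778.
Rearranging for μ₀: μ₀ = (μ_n·τ_n − τ_data·x̄)/τ₀ = (323.9406·0.007778 − 0.007005·329.0) / 0.000773 = 0.214965/0.000773 ≈ 278.1.

μ₀ = 278.1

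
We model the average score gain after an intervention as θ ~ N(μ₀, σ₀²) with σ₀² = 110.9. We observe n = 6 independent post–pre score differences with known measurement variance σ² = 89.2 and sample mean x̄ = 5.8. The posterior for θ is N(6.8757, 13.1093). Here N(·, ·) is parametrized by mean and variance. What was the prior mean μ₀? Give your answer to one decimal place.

μ₀ = 14.9

The posterior mean is a precision-weighted average: μ_n = (τ₀μ₀ + τ_data·x̄)/(τ₀+τ_data), with τ₀=1/σ₀² and τ_data=n/σ².
Here τ₀ = 1/110.9 = 0.009017 and τ_data = 6/89.2 = 0.067265, so τ_n = 0.076282.
Rearranging for μ₀: μ₀ = (μ_n·τ_n − τ_data·x̄)/τ₀ = (6.8757·0.076282 − 0.067265·5.8) / 0.009017 = 0.134355/0.009017 ≈ 14.9.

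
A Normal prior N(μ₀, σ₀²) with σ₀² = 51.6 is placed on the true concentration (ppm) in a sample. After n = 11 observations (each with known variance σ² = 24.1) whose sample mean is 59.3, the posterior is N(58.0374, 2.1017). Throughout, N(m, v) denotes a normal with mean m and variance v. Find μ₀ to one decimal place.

μ₀ = 28.3

With known observation variance, the Normal–Normal posterior has precision τ_n = τ₀ + n/σ² and mean μ_n = (τ₀μ₀ + (n/σ²)x̄)/τ_n.
Here τ₀ = 1/51.6 = 0.019380 and τ_data = 11/24.1 = 0.456432, so τ_n = 0.475812.
Rearranging for μ₀: μ₀ = (μ_n·τ_n − τ_data·x̄)/τ₀ = (58.0374·0.475812 − 0.456432·59.3) / 0.019380 = 0.548474/0.019380 ≈ 28.3.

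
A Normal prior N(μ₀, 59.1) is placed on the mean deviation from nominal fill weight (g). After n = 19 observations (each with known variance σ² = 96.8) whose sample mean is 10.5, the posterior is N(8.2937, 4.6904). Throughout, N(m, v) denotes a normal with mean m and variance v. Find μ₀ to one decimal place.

With known observation variance, the Normal–Normal posterior has precision τ_n = τ₀ + n/σ² and mean μ_n = (τ₀μ₀ + (n/σ²)x̄)/τ_n.
Here τ₀ = 1/59.1 = 0.016920 and τ_data = 19/96.8 = 0.196281, so τ_n = 0.213201.
Rearranging for μ₀: μ₀ = (μ_n·τ_n − τ_data·x̄)/τ₀ = (8.2937·0.213201 − 0.196281·10.5) / 0.016920 = -0.292725/0.016920 ≈ -17.3.

μ₀ = -17.3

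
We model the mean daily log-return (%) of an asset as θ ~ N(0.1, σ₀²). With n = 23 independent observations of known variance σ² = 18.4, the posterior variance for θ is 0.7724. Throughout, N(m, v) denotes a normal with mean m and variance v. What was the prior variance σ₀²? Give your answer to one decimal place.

σ₀² = 22.4

Posterior precision equals prior precision plus data precision: 1/σ_n² = 1/σ₀² + n/σ².
So 1/σ₀² = 1/0.7724 − 23/18.4 = 1.294666 − 1.250000 = 0.044666.
Hence σ₀² = 1/0.044666 ≈ 22.4.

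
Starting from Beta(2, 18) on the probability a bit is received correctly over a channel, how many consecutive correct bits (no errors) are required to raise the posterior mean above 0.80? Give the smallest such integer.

After k correct bits and 0 errors the posterior is Beta(2+k, 18), with mean (2+k)/(2+18+k).
Set (2+k)/(20+k) > 0.80 and solve: k > (0.80·20 − 2)/(1 − 0.80) = 70.000.
The smallest integer exceeding 70.000 is 71.

k = 71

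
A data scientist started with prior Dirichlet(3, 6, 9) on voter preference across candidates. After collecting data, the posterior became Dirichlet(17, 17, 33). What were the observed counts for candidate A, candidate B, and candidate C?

For a Dirichlet(α) prior with multinomial counts c, the posterior is Dirichlet(α + c) componentwise.
Counts are posterior − prior componentwise: 17−3=14, 17−6=11, 33−9=24.

counts (14, 11, 24)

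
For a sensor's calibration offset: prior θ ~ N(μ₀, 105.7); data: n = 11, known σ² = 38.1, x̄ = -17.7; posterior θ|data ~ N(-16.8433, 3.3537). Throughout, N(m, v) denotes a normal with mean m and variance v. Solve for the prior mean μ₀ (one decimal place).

With known observation variance, the Normal–Normal posterior has precision τ_n = τ₀ + n/σ² and mean μ_n = (τ₀μ₀ + (n/σ²)x̄)/τ_n.
Here τ₀ = 1/105.7 = 0.009461 and τ_data = 11/38.1 = 0.288714, so τ_n = 0.298175.
Rearranging for μ₀: μ₀ = (μ_n·τ_n − τ_data·x̄)/τ₀ = (-16.8433·0.298175 − 0.288714·-17.7) / 0.009461 = 0.087987/0.009461 ≈ 9.3.

μ₀ = 9.3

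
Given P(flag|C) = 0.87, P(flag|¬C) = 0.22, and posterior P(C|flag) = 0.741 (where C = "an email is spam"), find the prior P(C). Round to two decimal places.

P(C) = 0.42

Bayes' rule in odds form gives O(C|E) = O(C)·[P(E|C)/P(E|¬C)], hence O(C) = O(C|E)/LR.
Posterior odds = 0.741/(1−0.741) = 2.8610. LR = 0.87/0.22 = 3.9545.
Prior odds = 2.8610/3.9545 = 0.7235, so P(C) = 0.7235/(1+0.7235) ≈ 0.42.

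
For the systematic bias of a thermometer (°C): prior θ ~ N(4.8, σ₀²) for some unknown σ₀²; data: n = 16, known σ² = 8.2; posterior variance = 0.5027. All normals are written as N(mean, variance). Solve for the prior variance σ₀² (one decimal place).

σ₀² = 26.3

For the Normal–Normal model with known σ², precisions add: τ_n = τ₀ + n/σ².
So 1/σ₀² = 1/0.5027 − 16/8.2 = 1.989258 − 1.951220 = 0.038038.
Hence σ₀² = 1/0.038038 ≈ 26.3.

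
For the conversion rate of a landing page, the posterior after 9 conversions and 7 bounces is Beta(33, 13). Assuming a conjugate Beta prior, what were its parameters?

Beta(24, 6)

A Beta(a, b) prior with s successes and f failures in binomial data gives a Beta(a+s, b+f) posterior.
So a = 33 − 9 = 24 and b = 13 − 7 = 6.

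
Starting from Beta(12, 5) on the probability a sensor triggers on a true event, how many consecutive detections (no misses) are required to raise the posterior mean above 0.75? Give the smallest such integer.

After k detections and 0 misses the posterior is Beta(12+k, 5), with mean (12+k)/(12+5+k).
Set (12+k)/(17+k) > 0.75 and solve: k > (0.75·17 − 12)/(1 − 0.75) = 3.000.
The smallest integer exceeding 3.000 is 4.

k = 4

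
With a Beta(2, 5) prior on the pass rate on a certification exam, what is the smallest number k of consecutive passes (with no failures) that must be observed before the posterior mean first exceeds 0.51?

k = 4

After k passes and 0 failures the posterior is Beta(2+k, 5), with mean (2+k)/(2+5+k).
Set (2+k)/(7+k) > 0.51 and solve: k > (0.51·7 − 2)/(1 − 0.51) = 3.204.
The smallest integer exceeding 3.204 is 4, and checking k=4: (6)/(11) = 0.5455 > 0.51.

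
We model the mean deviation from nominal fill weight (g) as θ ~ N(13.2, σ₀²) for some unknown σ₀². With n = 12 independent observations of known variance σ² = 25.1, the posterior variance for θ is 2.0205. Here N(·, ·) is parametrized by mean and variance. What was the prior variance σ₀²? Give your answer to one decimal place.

σ₀² = 59.4

For the Normal–Normal model with known σ², precisions add: τ_n = τ₀ + n/σ².
So 1/σ₀² = 1/2.0205 − 12/25.1 = 0.494927 − 0.478088 = 0.016839.
Hence σ₀² = 1/0.016839 ≈ 59.4.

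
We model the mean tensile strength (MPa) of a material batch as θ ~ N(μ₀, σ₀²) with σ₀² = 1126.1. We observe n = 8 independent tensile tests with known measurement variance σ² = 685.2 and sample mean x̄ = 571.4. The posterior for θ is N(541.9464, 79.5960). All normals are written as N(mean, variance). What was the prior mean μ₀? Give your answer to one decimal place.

μ₀ = 154.7

With known observation variance, the Normal–Normal posterior has precision τ_n = τ₀ + n/σ² and mean μ_n = (τ₀μ₀ + (n/σ²)x̄)/τ_n.
Here τ₀ = 1/1126.1 = 0.000888 and τ_data = 8/685.2 = 0.011675, so τ_n = 0.012563.
Rearranging for μ₀: μ₀ = (μ_n·τ_n − τ_data·x̄)/τ₀ = (541.9464·0.012563 − 0.011675·571.4) / 0.000888 = 0.137378/0.000888 ≈ 154.7.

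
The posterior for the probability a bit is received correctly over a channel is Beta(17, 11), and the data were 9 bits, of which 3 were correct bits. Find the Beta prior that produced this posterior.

Beta is conjugate to the binomial likelihood: posterior = Beta(a+s, b+f).
Subtract the data counts: 17−3=14, 11−6=5.

Beta(14, 5)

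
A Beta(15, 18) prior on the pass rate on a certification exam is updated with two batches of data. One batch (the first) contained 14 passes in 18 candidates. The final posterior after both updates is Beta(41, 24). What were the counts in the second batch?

12 passes and 2 failures

Sequential conjugate updates are equivalent to a single update on the pooled data, so total successes = posterior α − prior α and total failures = posterior β − prior β.
Total across both batches: 41−15=26 passes, 24−18=6 failures.
Subtract the first batch: 26−14=12 passes and 6−4=2 failures.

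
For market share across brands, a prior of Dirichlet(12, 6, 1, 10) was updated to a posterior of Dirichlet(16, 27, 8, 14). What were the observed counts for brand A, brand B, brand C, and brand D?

For a Dirichlet(α) prior with multinomial counts c, the posterior is Dirichlet(α + c) componentwise.
Counts are posterior − prior componentwise: 16−12=4, 27−6=21, 8−1=7, 14−10=4.

counts (4, 21, 7, 4)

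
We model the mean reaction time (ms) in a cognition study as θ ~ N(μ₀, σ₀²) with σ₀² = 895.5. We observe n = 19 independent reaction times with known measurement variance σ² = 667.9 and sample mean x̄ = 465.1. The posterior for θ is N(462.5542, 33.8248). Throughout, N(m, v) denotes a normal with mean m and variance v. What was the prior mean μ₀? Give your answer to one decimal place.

With known observation variance, the Normal–Normal posterior has precision τ_n = τ₀ + n/σ² and mean μ_n = (τ₀μ₀ + (n/σ²)x̄)/τ_n.
Here τ₀ = 1/895.5 = 0.001117 and τ_data = 19/667.9 = 0.028447, so τ_n = 0.029564.
Rearranging for μ₀: μ₀ = (μ_n·τ_n − τ_data·x̄)/τ₀ = (462.5542·0.029564 − 0.028447·465.1) / 0.001117 = 0.444253/0.001117 ≈ 397.7.

μ₀ = 397.7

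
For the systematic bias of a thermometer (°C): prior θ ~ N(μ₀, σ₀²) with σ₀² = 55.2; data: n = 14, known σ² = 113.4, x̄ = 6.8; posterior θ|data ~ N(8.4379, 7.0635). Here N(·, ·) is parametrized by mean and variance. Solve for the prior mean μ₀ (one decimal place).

μ₀ = 19.6

With known observation variance, the Normal–Normal posterior has precision τ_n = τ₀ + n/σ² and mean μ_n = (τ₀μ₀ + (n/σ²)x̄)/τ_n.
Here τ₀ = 1/55.2 = 0.018116 and τ_data = 14/113.4 = 0.123457, so τ_n = 0.141573.
Rearranging for μ₀: μ₀ = (μ_n·τ_n − τ_data·x̄)/τ₀ = (8.4379·0.141573 − 0.123457·6.8) / 0.018116 = 0.355071/0.018116 ≈ 19.6.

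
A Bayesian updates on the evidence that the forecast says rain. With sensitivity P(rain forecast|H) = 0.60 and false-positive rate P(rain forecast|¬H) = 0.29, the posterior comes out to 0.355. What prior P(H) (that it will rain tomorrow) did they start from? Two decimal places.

P(H) = 0.21

Bayes' rule in odds form gives O(H|E) = O(H)·[P(E|H)/P(E|¬H)], hence O(H) = O(H|E)/LR.
Posterior odds = 0.355/(1−0.355) = 0.5504. LR = 0.60/0.29 = 2.0690.
Prior odds = 0.5504/2.0690 = 0.2660, so P(H) = 0.2660/(1+0.2660) ≈ 0.21.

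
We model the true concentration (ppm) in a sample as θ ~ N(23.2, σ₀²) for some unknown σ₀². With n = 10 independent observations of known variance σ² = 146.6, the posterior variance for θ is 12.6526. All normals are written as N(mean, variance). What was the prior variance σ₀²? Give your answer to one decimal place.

σ₀² = 92.4

Posterior precision equals prior precision plus data precision: 1/σ_n² = 1/σ₀² + n/σ².
So 1/σ₀² = 1/12.6526 − 10/146.6 = 0.079035 − 0.068213 = 0.010822.
Hence σ₀² = 1/0.010822 ≈ 92.4.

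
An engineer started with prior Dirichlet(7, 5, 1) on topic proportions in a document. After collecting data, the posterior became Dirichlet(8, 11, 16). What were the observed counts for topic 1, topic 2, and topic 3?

counts (1, 6, 15)

For a Dirichlet(α) prior with multinomial counts c, the posterior is Dirichlet(α + c) componentwise.
Counts are posterior − prior componentwise: 8−7=1, 11−5=6, 16−1=15.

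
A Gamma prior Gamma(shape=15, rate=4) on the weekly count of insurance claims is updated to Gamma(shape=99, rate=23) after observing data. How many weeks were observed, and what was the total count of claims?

n = 19 weeks with total 84 claims

A Gamma(α, β) prior (rate parametrization) on a Poisson rate with n observations summing to S gives posterior Gamma(α+S, β+n).
Matching: Σxᵢ = 99 − 15 = 84 and n = 23 − 4 = 19.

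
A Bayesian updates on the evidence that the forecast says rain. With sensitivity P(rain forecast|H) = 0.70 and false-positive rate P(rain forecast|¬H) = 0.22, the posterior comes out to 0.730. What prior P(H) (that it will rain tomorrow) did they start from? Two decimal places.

Bayes' rule in odds form gives O(H|E) = O(H)·[P(E|H)/P(E|¬H)], hence O(H) = O(H|E)/LR.
Posterior odds = 0.730/(1−0.730) = 2.7037. LR = 0.70/0.22 = 3.1818.
Prior odds = 2.7037/3.1818 = 0.8497, so P(H) = 0.8497/(1+0.8497) ≈ 0.46.

P(H) = 0.46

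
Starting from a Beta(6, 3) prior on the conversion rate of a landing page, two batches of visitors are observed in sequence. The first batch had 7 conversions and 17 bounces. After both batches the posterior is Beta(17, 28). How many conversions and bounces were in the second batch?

4 conversions and 8 bounces

Because Beta–binomial updating is additive in the counts, the combined data contributed (α_post−α_prior, β_post−β_prior) successes and failures.
Total across both batches: 17−6=11 conversions, 28−3=25 bounces.
Subtract the first batch: 11−7=4 conversions and 25−17=8 bounces.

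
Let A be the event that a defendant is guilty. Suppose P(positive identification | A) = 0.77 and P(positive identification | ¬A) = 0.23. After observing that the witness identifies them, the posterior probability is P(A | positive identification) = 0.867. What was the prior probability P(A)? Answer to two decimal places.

In odds form, posterior odds = prior odds × likelihood ratio, so prior odds = posterior odds ÷ LR.
Posterior odds = 0.867/(1−0.867) = 6.5188. LR = 0.77/0.23 = 3.3478.
Prior odds = 6.5188/3.3478 = 1.9472, so P(A) = 1.9472/(1+1.9472) ≈ 0.66.

P(A) = 0.66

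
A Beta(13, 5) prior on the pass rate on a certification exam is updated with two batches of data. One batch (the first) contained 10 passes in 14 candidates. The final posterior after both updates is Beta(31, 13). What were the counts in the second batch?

Because Beta–binomial updating is additive in the counts, the combined data contributed (α_post−α_prior, β_post−β_prior) successes and failures.
Total across both batches: 31−13=18 passes, 13−5=8 failures.
Subtract the first batch: 18−10=8 passes and 8−4=4 failures.

8 passes and 4 failures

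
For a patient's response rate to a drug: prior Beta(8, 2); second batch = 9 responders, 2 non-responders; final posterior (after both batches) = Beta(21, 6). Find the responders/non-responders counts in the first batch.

Sequential conjugate updates are equivalent to a single update on the pooled data, so total successes = posterior α − prior α and total failures = posterior β − prior β.
Total across both batches: 21−8=13 responders, 6−2=4 non-responders.
Subtract the second batch: 13−9=4 responders and 4−2=2 non-responders.

4 responders and 2 non-responders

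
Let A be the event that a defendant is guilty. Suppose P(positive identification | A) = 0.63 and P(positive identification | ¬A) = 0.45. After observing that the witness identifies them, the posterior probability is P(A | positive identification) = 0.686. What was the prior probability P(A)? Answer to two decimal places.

P(A) = 0.61

In odds form, posterior odds = prior odds × likelihood ratio, so prior odds = posterior odds ÷ LR.
Posterior odds = 0.686/(1−0.686) = 2.1847. LR = 0.63/0.45 = 1.4000.
Prior odds = 2.1847/1.4000 = 1.5605, so P(A) = 1.5605/(1+1.5605) ≈ 0.61.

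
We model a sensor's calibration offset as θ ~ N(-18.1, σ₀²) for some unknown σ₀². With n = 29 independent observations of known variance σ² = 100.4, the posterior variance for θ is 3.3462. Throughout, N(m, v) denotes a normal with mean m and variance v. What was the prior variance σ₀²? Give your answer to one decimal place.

σ₀² = 100.0

Posterior precision equals prior precision plus data precision: 1/σ_n² = 1/σ₀² + n/σ².
So 1/σ₀² = 1/3.3462 − 29/100.4 = 0.298846 − 0.288845 = 0.010001.
Hence σ₀² = 1/0.010001 ≈ 100.0.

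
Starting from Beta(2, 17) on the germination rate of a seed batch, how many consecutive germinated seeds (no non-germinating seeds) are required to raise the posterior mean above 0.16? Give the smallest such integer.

After k germinated seeds and 0 non-germinating seeds the posterior is Beta(2+k, 17), with mean (2+k)/(2+17+k).
Set (2+k)/(19+k) > 0.16 and solve: k > (0.16·19 − 2)/(1 − 0.16) = 1.238.
The smallest integer exceeding 1.238 is 2, and checking k=2: (4)/(21) = 0.1905 > 0.16.

k = 2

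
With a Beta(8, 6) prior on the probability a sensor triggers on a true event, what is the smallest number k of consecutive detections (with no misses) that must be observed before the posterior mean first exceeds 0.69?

k = 6

After k detections and 0 misses the posterior is Beta(8+k, 6), with mean (8+k)/(8+6+k).
Set (8+k)/(14+k) > 0.69 and solve: k > (0.69·14 − 8)/(1 − 0.69) = 5.355.
The smallest integer exceeding 5.355 is 6.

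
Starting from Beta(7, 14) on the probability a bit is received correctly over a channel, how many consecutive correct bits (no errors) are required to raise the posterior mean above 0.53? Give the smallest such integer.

After k correct bits and 0 errors the posterior is Beta(7+k, 14), with mean (7+k)/(7+14+k).
Set (7+k)/(21+k) > 0.53 and solve: k > (0.53·21 − 7)/(1 − 0.53) = 8.787.
The smallest integer exceeding 8.787 is 9.

k = 9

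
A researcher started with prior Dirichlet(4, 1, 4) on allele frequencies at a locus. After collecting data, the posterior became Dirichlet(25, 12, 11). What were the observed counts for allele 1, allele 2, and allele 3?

counts (21, 11, 7)

For a Dirichlet(α) prior with multinomial counts c, the posterior is Dirichlet(α + c) componentwise.
Counts are posterior − prior componentwise: 25−4=21, 12−1=11, 11−4=7.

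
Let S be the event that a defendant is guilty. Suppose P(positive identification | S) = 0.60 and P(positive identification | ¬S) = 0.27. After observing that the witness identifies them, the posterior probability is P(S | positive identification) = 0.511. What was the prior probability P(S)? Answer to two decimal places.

P(S) = 0.32

In odds form, posterior odds = prior odds × likelihood ratio, so prior odds = posterior odds ÷ LR.
Posterior odds = 0.511/(1−0.511) = 1.0450. LR = 0.60/0.27 = 2.2222.
Prior odds = 1.0450/2.2222 = 0.4703, so P(S) = 0.4703/(1+0.4703) ≈ 0.32.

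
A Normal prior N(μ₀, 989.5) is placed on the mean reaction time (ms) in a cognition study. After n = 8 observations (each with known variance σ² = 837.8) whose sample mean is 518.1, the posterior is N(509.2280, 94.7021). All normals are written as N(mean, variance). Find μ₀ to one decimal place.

μ₀ = 425.4

The posterior mean is a precision-weighted average: μ_n = (τ₀μ₀ + τ_data·x̄)/(τ₀+τ_data), with τ₀=1/σ₀² and τ_data=n/σ².
Here τ₀ = 1/989.5 = 0.001011 and τ_data = 8/837.8 = 0.009549, so τ_n = 0.010560.
Rearranging for μ₀: μ₀ = (μ_n·τ_n − τ_data·x̄)/τ₀ = (509.2280·0.010560 − 0.009549·518.1) / 0.001011 = 0.430111/0.001011 ≈ 425.4.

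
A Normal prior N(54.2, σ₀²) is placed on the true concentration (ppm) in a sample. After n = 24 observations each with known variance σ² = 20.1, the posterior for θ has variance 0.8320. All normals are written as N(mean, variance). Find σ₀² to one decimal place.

For the Normal–Normal model with known σ², precisions add: τ_n = τ₀ + n/σ².
So 1/σ₀² = 1/0.8320 − 24/20.1 = 1.201923 − 1.194030 = 0.007893.
Hence σ₀² = 1/0.007893 ≈ 126.7.

σ₀² = 126.7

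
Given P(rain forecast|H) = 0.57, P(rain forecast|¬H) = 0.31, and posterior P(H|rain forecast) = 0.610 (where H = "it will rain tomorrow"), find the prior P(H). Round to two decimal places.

P(H) = 0.46

In odds form, posterior odds = prior odds × likelihood ratio, so prior odds = posterior odds ÷ LR.
Posterior odds = 0.610/(1−0.610) = 1.5641. LR = 0.57/0.31 = 1.8387.
Prior odds = 1.5641/1.8387 = 0.8507, so P(H) = 0.8507/(1+0.8507) ≈ 0.46.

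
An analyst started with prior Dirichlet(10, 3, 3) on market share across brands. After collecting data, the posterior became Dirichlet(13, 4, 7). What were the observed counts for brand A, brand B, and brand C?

counts (3, 1, 4)

For a Dirichlet(α) prior with multinomial counts c, the posterior is Dirichlet(α + c) componentwise.
Counts are posterior − prior componentwise: 13−10=3, 4−3=1, 7−3=4.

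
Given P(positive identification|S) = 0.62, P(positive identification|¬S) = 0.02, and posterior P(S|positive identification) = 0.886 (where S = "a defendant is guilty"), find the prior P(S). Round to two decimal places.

Bayes' rule in odds form gives O(S|E) = O(S)·[P(E|S)/P(E|¬S)], hence O(S) = O(S|E)/LR.
Posterior odds = 0.886/(1−0.886) = 7.7719. LR = 0.62/0.02 = 31.0000.
Prior odds = 7.7719/31.0000 = 0.2507, so P(S) = 0.2507/(1+0.2507) ≈ 0.20.

P(S) = 0.20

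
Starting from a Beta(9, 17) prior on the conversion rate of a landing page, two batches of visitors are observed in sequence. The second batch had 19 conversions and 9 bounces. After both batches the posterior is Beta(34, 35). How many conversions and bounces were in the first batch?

Sequential conjugate updates are equivalent to a single update on the pooled data, so total successes = posterior α − prior α and total failures = posterior β − prior β.
Total across both batches: 34−9=25 conversions, 35−17=18 bounces.
Subtract the second batch: 25−19=6 conversions and 18−9=9 bounces.

6 conversions and 9 bounces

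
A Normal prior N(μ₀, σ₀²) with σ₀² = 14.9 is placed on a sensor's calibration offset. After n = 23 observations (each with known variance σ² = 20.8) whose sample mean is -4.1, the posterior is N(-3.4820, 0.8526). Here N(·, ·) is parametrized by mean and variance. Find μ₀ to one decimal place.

With known observation variance, the Normal–Normal posterior has precision τ_n = τ₀ + n/σ² and mean μ_n = (τ₀μ₀ + (n/σ²)x̄)/τ_n.
Here τ₀ = 1/14.9 = 0.067114 and τ_data = 23/20.8 = 1.105769, so τ_n = 1.172883.
Rearranging for μ₀: μ₀ = (μ_n·τ_n − τ_data·x̄)/τ₀ = (-3.4820·1.172883 − 1.105769·-4.1) / 0.067114 = 0.449674/0.067114 ≈ 6.7.

μ₀ = 6.7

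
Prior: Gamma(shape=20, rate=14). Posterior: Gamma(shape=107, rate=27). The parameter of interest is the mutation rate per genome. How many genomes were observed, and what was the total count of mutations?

Gamma–Poisson conjugacy: posterior shape = α + Σxᵢ, posterior rate = β + n.
Matching: Σxᵢ = 107 − 20 = 87 and n = 27 − 14 = 13.

n = 13 genomes with total 87 mutations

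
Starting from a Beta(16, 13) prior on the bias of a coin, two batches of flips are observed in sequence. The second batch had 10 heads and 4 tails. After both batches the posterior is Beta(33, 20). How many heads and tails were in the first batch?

Because Beta–binomial updating is additive in the counts, the combined data contributed (α_post−α_prior, β_post−β_prior) successes and failures.
Total across both batches: 33−16=17 heads, 20−13=7 tails.
Subtract the second batch: 17−10=7 heads and 7−4=3 tails.

7 heads and 3 tails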